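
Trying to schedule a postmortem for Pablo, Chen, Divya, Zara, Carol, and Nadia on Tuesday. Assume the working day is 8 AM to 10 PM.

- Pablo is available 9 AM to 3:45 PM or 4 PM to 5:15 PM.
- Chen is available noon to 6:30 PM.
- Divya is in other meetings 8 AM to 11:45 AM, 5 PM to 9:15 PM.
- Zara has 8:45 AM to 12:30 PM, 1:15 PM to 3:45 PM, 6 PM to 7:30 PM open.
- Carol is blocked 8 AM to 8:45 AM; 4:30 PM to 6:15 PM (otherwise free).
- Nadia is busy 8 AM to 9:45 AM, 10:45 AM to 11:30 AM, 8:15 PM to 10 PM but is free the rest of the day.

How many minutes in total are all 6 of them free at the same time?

180

Pablo free: 09:00-15:45, 16:00-17:15.
Chen free: 12:00-18:30.
Divya free: 11:45-17:00, 21:15-22:00 (invert busy blocks within the working day).
Zara free: 08:45-12:30, 13:15-15:45, 18:00-19:30.
Carol free: 08:45-16:30, 18:15-22:00 (invert busy blocks within the working day).
Nadia free: 09:45-10:45, 11:30-20:15 (invert busy blocks within the working day).
Pablo ∩ Chen: 12:00-15:45, 16:00-17:15.
Pablo ∩ Chen ∩ Divya: 12:00-15:45, 16:00-17:00.
Pablo ∩ Chen ∩ Divya ∩ Zara: 12:00-12:30, 13:15-15:45.
Pablo ∩ Chen ∩ Divya ∩ Zara ∩ Carol: 12:00-12:30, 13:15-15:45.
Pablo ∩ Chen ∩ Divya ∩ Zara ∩ Carol ∩ Nadia: 12:00-12:30, 13:15-15:45.
Summing the common windows: 30 + 150 = 180 minutes.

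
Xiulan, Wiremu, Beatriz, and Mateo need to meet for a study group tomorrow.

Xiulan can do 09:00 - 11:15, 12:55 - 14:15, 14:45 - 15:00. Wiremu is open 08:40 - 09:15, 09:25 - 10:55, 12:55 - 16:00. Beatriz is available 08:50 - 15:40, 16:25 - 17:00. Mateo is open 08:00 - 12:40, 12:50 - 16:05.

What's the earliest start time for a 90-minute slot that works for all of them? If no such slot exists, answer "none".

09:25

Xiulan ∩ Wiremu: 09:00-09:15, 09:25-10:55, 12:55-14:15, 14:45-15:00.
Xiulan ∩ Wiremu ∩ Beatriz: 09:00-09:15, 09:25-10:55, 12:55-14:15, 14:45-15:00.
Xiulan ∩ Wiremu ∩ Beatriz ∩ Mateo: 09:00-09:15, 09:25-10:55, 12:55-14:15, 14:45-15:00.
Those are the intersection windows.
The first common window of at least 90 minutes is 09:25-10:55, so the earliest start is 09:25.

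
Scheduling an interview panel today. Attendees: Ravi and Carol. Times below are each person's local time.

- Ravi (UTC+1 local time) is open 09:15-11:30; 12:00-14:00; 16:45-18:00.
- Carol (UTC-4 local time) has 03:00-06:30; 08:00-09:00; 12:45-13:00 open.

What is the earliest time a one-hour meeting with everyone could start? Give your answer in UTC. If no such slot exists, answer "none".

08:15

Ravi in UTC: 08:15-10:30, 11:00-13:00, 15:45-17:00 (subtract 1h to convert from UTC+1).
Carol in UTC: 07:00-10:30, 12:00-13:00, 16:45-17:00 (add 4h to convert from UTC-4).
Ravi ∩ Carol: 08:15-10:30, 12:00-13:00, 16:45-17:00.
The first common window of at least 60 minutes is 08:15-10:30, so the earliest start is 08:15.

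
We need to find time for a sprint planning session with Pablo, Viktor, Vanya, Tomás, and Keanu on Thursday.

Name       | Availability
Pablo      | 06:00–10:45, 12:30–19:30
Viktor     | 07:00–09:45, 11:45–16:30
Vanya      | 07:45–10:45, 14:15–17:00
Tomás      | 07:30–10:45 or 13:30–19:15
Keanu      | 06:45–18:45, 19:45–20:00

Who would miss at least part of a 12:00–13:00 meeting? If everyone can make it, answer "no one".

Pablo: not fully free for 12:00-13:00. Viktor: free for 12:00-13:00. Vanya: not fully free for 12:00-13:00. Tomás: not fully free for 12:00-13:00. Keanu: free for 12:00-13:00.

Pablo, Tomás, Vanya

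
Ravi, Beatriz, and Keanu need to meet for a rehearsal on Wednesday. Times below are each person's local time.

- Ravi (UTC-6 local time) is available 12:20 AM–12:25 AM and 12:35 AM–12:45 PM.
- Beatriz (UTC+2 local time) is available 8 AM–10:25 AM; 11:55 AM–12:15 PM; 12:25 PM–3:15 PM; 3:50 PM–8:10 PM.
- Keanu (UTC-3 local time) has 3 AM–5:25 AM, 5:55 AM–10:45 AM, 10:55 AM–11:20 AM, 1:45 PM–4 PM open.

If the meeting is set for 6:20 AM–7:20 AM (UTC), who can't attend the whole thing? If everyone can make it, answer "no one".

Ravi

Ravi in UTC: 06:20-06:25, 06:35-18:45 (add 6h to convert from UTC-6).
Beatriz in UTC: 06:00-08:25, 09:55-10:15, 10:25-13:15, 13:50-18:10 (subtract 2h to convert from UTC+2).
Keanu in UTC: 06:00-08:25, 08:55-13:45, 13:55-14:20, 16:45-19:00 (add 3h to convert from UTC-3).
Ravi: not fully free for 06:20-07:20. Beatriz: free for 06:20-07:20. Keanu: free for 06:20-07:20.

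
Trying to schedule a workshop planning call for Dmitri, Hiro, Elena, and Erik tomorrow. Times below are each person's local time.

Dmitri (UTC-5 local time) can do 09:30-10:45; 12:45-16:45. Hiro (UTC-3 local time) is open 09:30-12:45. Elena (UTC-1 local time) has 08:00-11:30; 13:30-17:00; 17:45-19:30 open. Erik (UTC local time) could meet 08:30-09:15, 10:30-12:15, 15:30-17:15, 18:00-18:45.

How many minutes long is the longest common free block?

Dmitri in UTC: 14:30-15:45, 17:45-21:45 (add 5h to convert from UTC-5).
Hiro in UTC: 12:30-15:45 (add 3h to convert from UTC-3).
Elena in UTC: 09:00-12:30, 14:30-18:00, 18:45-20:30 (add 1h to convert from UTC-1).
Erik in UTC: 08:30-09:15, 10:30-12:15, 15:30-17:15, 18:00-18:45.
Dmitri ∩ Hiro: 14:30-15:45.
Dmitri ∩ Hiro ∩ Elena: 14:30-15:45.
Dmitri ∩ Hiro ∩ Elena ∩ Erik: 15:30-15:45.
The longest is 15:30-15:45 at 15 minutes.

15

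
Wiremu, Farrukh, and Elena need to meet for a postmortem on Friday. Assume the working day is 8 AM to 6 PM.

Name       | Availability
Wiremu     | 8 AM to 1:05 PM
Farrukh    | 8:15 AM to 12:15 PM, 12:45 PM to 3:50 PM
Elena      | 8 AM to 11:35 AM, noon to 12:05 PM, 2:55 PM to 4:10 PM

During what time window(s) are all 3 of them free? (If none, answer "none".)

08:15-11:35, 12:00-12:05

Wiremu ∩ Farrukh: 08:15-12:15, 12:45-13:05.
Wiremu ∩ Farrukh ∩ Elena: 08:15-11:35, 12:00-12:05.
So the common availability across everyone is 08:15-11:35, 12:00-12:05.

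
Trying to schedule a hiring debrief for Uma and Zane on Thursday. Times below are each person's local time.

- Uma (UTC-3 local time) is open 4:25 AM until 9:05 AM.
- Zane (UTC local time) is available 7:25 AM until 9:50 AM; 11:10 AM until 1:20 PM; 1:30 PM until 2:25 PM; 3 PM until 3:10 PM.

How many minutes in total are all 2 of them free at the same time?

200

Uma in UTC: 07:25-12:05 (add 3h to convert from UTC-3).
Zane in UTC: 07:25-09:50, 11:10-13:20, 13:30-14:25, 15:00-15:10.
Uma ∩ Zane: 07:25-09:50, 11:10-12:05.
So the common availability across everyone is 07:25-09:50, 11:10-12:05.
Summing the common windows: 145 + 55 = 200 minutes.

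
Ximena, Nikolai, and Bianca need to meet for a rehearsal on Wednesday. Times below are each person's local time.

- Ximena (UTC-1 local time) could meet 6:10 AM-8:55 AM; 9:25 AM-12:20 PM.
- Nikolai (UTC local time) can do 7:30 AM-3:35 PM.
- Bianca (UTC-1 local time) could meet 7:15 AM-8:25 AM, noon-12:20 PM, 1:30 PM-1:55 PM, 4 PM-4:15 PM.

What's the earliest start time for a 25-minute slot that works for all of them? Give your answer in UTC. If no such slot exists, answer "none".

08:15

Ximena in UTC: 07:10-09:55, 10:25-13:20 (add 1h to convert from UTC-1).
Nikolai in UTC: 07:30-15:35.
Bianca in UTC: 08:15-09:25, 13:00-13:20, 14:30-14:55, 17:00-17:15 (add 1h to convert from UTC-1).
Ximena ∩ Nikolai: 07:30-09:55, 10:25-13:20.
Ximena ∩ Nikolai ∩ Bianca: 08:15-09:25, 13:00-13:20.
Those are the intersection windows.
The first common window of at least 25 minutes is 08:15-09:25, so the earliest start is 08:15.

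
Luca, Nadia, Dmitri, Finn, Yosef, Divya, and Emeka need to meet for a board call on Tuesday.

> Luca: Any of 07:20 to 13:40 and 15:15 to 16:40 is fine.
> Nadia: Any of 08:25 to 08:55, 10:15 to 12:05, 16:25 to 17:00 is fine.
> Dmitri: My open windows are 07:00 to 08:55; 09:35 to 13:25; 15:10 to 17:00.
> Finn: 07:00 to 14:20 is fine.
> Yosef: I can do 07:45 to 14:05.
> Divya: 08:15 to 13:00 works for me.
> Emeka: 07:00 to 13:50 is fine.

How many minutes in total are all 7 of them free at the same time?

Luca ∩ Nadia: 08:25-08:55, 10:15-12:05, 16:25-16:40.
Luca ∩ Nadia ∩ Dmitri: 08:25-08:55, 10:15-12:05, 16:25-16:40.
Luca ∩ Nadia ∩ Dmitri ∩ Finn: 08:25-08:55, 10:15-12:05.
Luca ∩ Nadia ∩ Dmitri ∩ Finn ∩ Yosef: 08:25-08:55, 10:15-12:05.
Luca ∩ Nadia ∩ Dmitri ∩ Finn ∩ Yosef ∩ Divya: 08:25-08:55, 10:15-12:05.
Luca ∩ Nadia ∩ Dmitri ∩ Finn ∩ Yosef ∩ Divya ∩ Emeka: 08:25-08:55, 10:15-12:05.
Summing the common windows: 30 + 110 = 140 minutes.

140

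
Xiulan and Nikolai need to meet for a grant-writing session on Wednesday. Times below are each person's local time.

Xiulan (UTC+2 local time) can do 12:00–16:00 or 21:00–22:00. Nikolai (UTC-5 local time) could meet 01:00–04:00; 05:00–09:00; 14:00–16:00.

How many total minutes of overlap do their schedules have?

Xiulan in UTC: 10:00-14:00, 19:00-20:00 (subtract 2h to convert from UTC+2).
Nikolai in UTC: 06:00-09:00, 10:00-14:00, 19:00-21:00 (add 5h to convert from UTC-5).
Xiulan ∩ Nikolai: 10:00-14:00, 19:00-20:00.
Those are the intersection windows.
Summing the common windows: 240 + 60 = 300 minutes.

300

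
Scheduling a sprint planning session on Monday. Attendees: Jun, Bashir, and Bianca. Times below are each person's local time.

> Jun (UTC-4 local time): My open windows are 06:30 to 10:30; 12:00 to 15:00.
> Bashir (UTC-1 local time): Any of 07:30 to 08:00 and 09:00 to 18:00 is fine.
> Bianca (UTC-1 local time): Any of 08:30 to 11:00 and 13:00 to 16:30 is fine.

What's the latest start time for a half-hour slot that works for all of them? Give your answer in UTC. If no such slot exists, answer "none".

Jun in UTC: 10:30-14:30, 16:00-19:00 (add 4h to convert from UTC-4).
Bashir in UTC: 08:30-09:00, 10:00-19:00 (add 1h to convert from UTC-1).
Bianca in UTC: 09:30-12:00, 14:00-17:30 (add 1h to convert from UTC-1).
Jun ∩ Bashir: 10:30-14:30, 16:00-19:00.
Jun ∩ Bashir ∩ Bianca: 10:30-12:00, 14:00-14:30, 16:00-17:30.
The last common window of at least 30 minutes is 16:00-17:30; a 30-minute meeting can start as late as 17:00 and still end by 17:30.

17:00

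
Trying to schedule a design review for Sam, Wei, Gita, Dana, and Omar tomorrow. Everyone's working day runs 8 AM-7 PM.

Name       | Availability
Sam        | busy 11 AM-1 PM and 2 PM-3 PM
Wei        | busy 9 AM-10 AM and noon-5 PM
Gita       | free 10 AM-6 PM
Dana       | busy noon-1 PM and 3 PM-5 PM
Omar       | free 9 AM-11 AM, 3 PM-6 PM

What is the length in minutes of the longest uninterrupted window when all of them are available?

Sam free: 08:00-11:00, 13:00-14:00, 15:00-19:00 (invert busy blocks within the working day).
Wei free: 08:00-09:00, 10:00-12:00, 17:00-19:00 (invert busy blocks within the working day).
Gita free: 10:00-18:00.
Dana free: 08:00-12:00, 13:00-15:00, 17:00-19:00 (invert busy blocks within the working day).
Omar free: 09:00-11:00, 15:00-18:00.
Sam ∩ Wei: 08:00-09:00, 10:00-11:00, 17:00-19:00.
Sam ∩ Wei ∩ Gita: 10:00-11:00, 17:00-18:00.
Sam ∩ Wei ∩ Gita ∩ Dana: 10:00-11:00, 17:00-18:00.
Sam ∩ Wei ∩ Gita ∩ Dana ∩ Omar: 10:00-11:00, 17:00-18:00.
Those are the intersection windows.
The longest is 10:00-11:00 at 60 minutes.

60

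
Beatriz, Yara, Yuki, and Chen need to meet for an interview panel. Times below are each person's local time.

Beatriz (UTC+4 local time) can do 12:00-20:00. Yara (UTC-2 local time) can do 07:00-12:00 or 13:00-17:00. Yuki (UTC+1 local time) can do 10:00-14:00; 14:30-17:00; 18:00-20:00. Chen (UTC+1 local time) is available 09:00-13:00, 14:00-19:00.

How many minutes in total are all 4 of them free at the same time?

Beatriz in UTC: 08:00-16:00 (subtract 4h to convert from UTC+4).
Yara in UTC: 09:00-14:00, 15:00-19:00 (add 2h to convert from UTC-2).
Yuki in UTC: 09:00-13:00, 13:30-16:00, 17:00-19:00 (subtract 1h to convert from UTC+1).
Chen in UTC: 08:00-12:00, 13:00-18:00 (subtract 1h to convert from UTC+1).
Beatriz ∩ Yara: 09:00-14:00, 15:00-16:00.
Beatriz ∩ Yara ∩ Yuki: 09:00-13:00, 13:30-14:00, 15:00-16:00.
Beatriz ∩ Yara ∩ Yuki ∩ Chen: 09:00-12:00, 13:30-14:00, 15:00-16:00.
Summing the common windows: 180 + 30 + 60 = 270 minutes.

270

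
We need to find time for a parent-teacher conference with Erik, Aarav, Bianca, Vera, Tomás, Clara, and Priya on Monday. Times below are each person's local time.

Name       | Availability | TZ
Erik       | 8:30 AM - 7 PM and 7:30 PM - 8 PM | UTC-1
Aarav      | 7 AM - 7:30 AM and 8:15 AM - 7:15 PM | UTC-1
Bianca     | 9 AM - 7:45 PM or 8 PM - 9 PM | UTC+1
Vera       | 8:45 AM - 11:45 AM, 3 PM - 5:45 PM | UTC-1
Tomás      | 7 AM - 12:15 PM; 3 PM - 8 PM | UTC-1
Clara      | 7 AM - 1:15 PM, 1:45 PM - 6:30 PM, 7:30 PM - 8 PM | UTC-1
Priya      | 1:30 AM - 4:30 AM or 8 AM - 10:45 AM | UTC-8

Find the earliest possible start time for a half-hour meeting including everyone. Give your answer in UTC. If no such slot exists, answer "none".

09:45

Erik in UTC: 09:30-20:00, 20:30-21:00 (add 1h to convert from UTC-1).
Aarav in UTC: 08:00-08:30, 09:15-20:15 (add 1h to convert from UTC-1).
Bianca in UTC: 08:00-18:45, 19:00-20:00 (subtract 1h to convert from UTC+1).
Vera in UTC: 09:45-12:45, 16:00-18:45 (add 1h to convert from UTC-1).
Tomás in UTC: 08:00-13:15, 16:00-21:00 (add 1h to convert from UTC-1).
Clara in UTC: 08:00-14:15, 14:45-19:30, 20:30-21:00 (add 1h to convert from UTC-1).
Priya in UTC: 09:30-12:30, 16:00-18:45 (add 8h to convert from UTC-8).
Erik ∩ Aarav: 09:30-20:00.
Erik ∩ Aarav ∩ Bianca: 09:30-18:45, 19:00-20:00.
Erik ∩ Aarav ∩ Bianca ∩ Vera: 09:45-12:45, 16:00-18:45.
Erik ∩ Aarav ∩ Bianca ∩ Vera ∩ Tomás: 09:45-12:45, 16:00-18:45.
Erik ∩ Aarav ∩ Bianca ∩ Vera ∩ Tomás ∩ Clara: 09:45-12:45, 16:00-18:45.
Erik ∩ Aarav ∩ Bianca ∩ Vera ∩ Tomás ∩ Clara ∩ Priya: 09:45-12:30, 16:00-18:45.
The first common window of at least 30 minutes is 09:45-12:30, so the earliest start is 09:45.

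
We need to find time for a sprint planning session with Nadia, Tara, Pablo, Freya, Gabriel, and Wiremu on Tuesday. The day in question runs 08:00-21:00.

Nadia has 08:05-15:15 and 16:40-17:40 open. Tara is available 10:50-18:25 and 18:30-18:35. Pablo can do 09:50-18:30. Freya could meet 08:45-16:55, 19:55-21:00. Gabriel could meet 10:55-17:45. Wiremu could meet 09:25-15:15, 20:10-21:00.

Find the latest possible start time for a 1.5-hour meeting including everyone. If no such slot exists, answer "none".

Nadia ∩ Tara: 10:50-15:15, 16:40-17:40.
Nadia ∩ Tara ∩ Pablo: 10:50-15:15, 16:40-17:40.
Nadia ∩ Tara ∩ Pablo ∩ Freya: 10:50-15:15, 16:40-16:55.
Nadia ∩ Tara ∩ Pablo ∩ Freya ∩ Gabriel: 10:55-15:15, 16:40-16:55.
Nadia ∩ Tara ∩ Pablo ∩ Freya ∩ Gabriel ∩ Wiremu: 10:55-15:15.
The last common window of at least 90 minutes is 10:55-15:15; a 90-minute meeting can start as late as 13:45 and still end by 15:15.

13:45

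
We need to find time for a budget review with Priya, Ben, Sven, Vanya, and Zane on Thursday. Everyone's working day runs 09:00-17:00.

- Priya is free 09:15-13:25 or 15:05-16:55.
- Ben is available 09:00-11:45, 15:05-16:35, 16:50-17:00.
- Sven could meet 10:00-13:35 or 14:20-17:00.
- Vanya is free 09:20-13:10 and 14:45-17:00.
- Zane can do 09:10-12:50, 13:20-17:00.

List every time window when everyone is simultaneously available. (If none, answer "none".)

Priya ∩ Ben: 09:15-11:45, 15:05-16:35, 16:50-16:55.
Priya ∩ Ben ∩ Sven: 10:00-11:45, 15:05-16:35, 16:50-16:55.
Priya ∩ Ben ∩ Sven ∩ Vanya: 10:00-11:45, 15:05-16:35, 16:50-16:55.
Priya ∩ Ben ∩ Sven ∩ Vanya ∩ Zane: 10:00-11:45, 15:05-16:35, 16:50-16:55.
So the common availability across everyone is 10:00-11:45, 15:05-16:35, 16:50-16:55.

10:00-11:45, 15:05-16:35, 16:50-16:55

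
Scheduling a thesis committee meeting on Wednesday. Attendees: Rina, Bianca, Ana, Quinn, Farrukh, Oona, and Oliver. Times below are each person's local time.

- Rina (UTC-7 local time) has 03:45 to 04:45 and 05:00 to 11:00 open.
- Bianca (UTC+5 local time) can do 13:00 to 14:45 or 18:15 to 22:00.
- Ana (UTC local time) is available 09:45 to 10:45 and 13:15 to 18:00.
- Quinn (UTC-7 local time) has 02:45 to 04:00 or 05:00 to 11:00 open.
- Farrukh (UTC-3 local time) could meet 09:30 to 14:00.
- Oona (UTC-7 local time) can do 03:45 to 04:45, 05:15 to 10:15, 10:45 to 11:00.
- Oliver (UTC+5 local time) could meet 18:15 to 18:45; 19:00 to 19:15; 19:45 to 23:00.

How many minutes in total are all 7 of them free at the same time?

Rina in UTC: 10:45-11:45, 12:00-18:00 (add 7h to convert from UTC-7).
Bianca in UTC: 08:00-09:45, 13:15-17:00 (subtract 5h to convert from UTC+5).
Ana in UTC: 09:45-10:45, 13:15-18:00.
Quinn in UTC: 09:45-11:00, 12:00-18:00 (add 7h to convert from UTC-7).
Farrukh in UTC: 12:30-17:00 (add 3h to convert from UTC-3).
Oona in UTC: 10:45-11:45, 12:15-17:15, 17:45-18:00 (add 7h to convert from UTC-7).
Oliver in UTC: 13:15-13:45, 14:00-14:15, 14:45-18:00 (subtract 5h to convert from UTC+5).
Rina ∩ Bianca: 13:15-17:00.
Rina ∩ Bianca ∩ Ana: 13:15-17:00.
Rina ∩ Bianca ∩ Ana ∩ Quinn: 13:15-17:00.
Rina ∩ Bianca ∩ Ana ∩ Quinn ∩ Farrukh: 13:15-17:00.
Rina ∩ Bianca ∩ Ana ∩ Quinn ∩ Farrukh ∩ Oona: 13:15-17:00.
Rina ∩ Bianca ∩ Ana ∩ Quinn ∩ Farrukh ∩ Oona ∩ Oliver: 13:15-13:45, 14:00-14:15, 14:45-17:00.
So the common availability across everyone is 13:15-13:45, 14:00-14:15, 14:45-17:00.
Summing the common windows: 30 + 15 + 135 = 180 minutes.

180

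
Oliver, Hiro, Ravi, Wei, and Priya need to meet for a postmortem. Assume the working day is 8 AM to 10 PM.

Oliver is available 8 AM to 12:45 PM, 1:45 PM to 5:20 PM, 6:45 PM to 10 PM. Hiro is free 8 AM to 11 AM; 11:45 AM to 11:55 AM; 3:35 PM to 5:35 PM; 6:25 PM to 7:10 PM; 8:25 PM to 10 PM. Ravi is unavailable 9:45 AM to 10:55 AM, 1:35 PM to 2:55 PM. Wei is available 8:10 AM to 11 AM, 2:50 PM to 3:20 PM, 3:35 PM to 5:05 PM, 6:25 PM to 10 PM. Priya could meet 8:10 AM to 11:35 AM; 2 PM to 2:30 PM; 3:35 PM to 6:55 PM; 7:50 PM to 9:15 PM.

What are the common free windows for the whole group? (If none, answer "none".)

Oliver free: 08:00-12:45, 13:45-17:20, 18:45-22:00.
Hiro free: 08:00-11:00, 11:45-11:55, 15:35-17:35, 18:25-19:10, 20:25-22:00.
Ravi free: 08:00-09:45, 10:55-13:35, 14:55-22:00 (invert busy blocks within the working day).
Wei free: 08:10-11:00, 14:50-15:20, 15:35-17:05, 18:25-22:00.
Priya free: 08:10-11:35, 14:00-14:30, 15:35-18:55, 19:50-21:15.
Oliver ∩ Hiro: 08:00-11:00, 11:45-11:55, 15:35-17:20, 18:45-19:10, 20:25-22:00.
Oliver ∩ Hiro ∩ Ravi: 08:00-09:45, 10:55-11:00, 11:45-11:55, 15:35-17:20, 18:45-19:10, 20:25-22:00.
Oliver ∩ Hiro ∩ Ravi ∩ Wei: 08:10-09:45, 10:55-11:00, 15:35-17:05, 18:45-19:10, 20:25-22:00.
Oliver ∩ Hiro ∩ Ravi ∩ Wei ∩ Priya: 08:10-09:45, 10:55-11:00, 15:35-17:05, 18:45-18:55, 20:25-21:15.

08:10-09:45, 10:55-11:00, 15:35-17:05, 18:45-18:55, 20:25-21:15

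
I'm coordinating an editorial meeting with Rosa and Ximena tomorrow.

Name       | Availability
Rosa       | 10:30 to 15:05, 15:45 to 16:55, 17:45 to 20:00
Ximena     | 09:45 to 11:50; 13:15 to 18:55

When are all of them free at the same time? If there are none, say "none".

Rosa ∩ Ximena: 10:30-11:50, 13:15-15:05, 15:45-16:55, 17:45-18:55.

10:30-11:50, 13:15-15:05, 15:45-16:55, 17:45-18:55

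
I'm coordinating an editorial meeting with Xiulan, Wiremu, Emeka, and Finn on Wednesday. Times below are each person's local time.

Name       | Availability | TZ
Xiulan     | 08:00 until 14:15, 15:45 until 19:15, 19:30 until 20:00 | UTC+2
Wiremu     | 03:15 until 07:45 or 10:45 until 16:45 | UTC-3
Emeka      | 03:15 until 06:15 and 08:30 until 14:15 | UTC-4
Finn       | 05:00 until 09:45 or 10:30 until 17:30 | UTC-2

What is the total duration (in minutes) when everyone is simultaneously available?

420

Xiulan in UTC: 06:00-12:15, 13:45-17:15, 17:30-18:00 (subtract 2h to convert from UTC+2).
Wiremu in UTC: 06:15-10:45, 13:45-19:45 (add 3h to convert from UTC-3).
Emeka in UTC: 07:15-10:15, 12:30-18:15 (add 4h to convert from UTC-4).
Finn in UTC: 07:00-11:45, 12:30-19:30 (add 2h to convert from UTC-2).
Xiulan ∩ Wiremu: 06:15-10:45, 13:45-17:15, 17:30-18:00.
Xiulan ∩ Wiremu ∩ Emeka: 07:15-10:15, 13:45-17:15, 17:30-18:00.
Xiulan ∩ Wiremu ∩ Emeka ∩ Finn: 07:15-10:15, 13:45-17:15, 17:30-18:00.
Those are the intersection windows.
Summing the common windows: 180 + 210 + 30 = 420 minutes.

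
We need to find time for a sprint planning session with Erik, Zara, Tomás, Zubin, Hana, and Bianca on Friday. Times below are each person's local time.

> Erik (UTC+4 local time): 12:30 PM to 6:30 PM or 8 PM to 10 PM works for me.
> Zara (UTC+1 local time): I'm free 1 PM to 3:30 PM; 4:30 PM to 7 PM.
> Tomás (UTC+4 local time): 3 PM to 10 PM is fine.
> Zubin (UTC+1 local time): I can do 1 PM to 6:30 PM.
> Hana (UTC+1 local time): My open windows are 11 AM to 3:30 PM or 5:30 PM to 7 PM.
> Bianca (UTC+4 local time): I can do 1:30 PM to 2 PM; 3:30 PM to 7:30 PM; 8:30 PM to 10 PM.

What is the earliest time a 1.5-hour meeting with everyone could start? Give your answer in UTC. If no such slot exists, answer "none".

Erik in UTC: 08:30-14:30, 16:00-18:00 (subtract 4h to convert from UTC+4).
Zara in UTC: 12:00-14:30, 15:30-18:00 (subtract 1h to convert from UTC+1).
Tomás in UTC: 11:00-18:00 (subtract 4h to convert from UTC+4).
Zubin in UTC: 12:00-17:30 (subtract 1h to convert from UTC+1).
Hana in UTC: 10:00-14:30, 16:30-18:00 (subtract 1h to convert from UTC+1).
Bianca in UTC: 09:30-10:00, 11:30-15:30, 16:30-18:00 (subtract 4h to convert from UTC+4).
Erik ∩ Zara: 12:00-14:30, 16:00-18:00.
Erik ∩ Zara ∩ Tomás: 12:00-14:30, 16:00-18:00.
Erik ∩ Zara ∩ Tomás ∩ Zubin: 12:00-14:30, 16:00-17:30.
Erik ∩ Zara ∩ Tomás ∩ Zubin ∩ Hana: 12:00-14:30, 16:30-17:30.
Erik ∩ Zara ∩ Tomás ∩ Zubin ∩ Hana ∩ Bianca: 12:00-14:30, 16:30-17:30.
So the common availability across everyone is 12:00-14:30, 16:30-17:30.
The first common window of at least 90 minutes is 12:00-14:30, so the earliest start is 12:00.

12:00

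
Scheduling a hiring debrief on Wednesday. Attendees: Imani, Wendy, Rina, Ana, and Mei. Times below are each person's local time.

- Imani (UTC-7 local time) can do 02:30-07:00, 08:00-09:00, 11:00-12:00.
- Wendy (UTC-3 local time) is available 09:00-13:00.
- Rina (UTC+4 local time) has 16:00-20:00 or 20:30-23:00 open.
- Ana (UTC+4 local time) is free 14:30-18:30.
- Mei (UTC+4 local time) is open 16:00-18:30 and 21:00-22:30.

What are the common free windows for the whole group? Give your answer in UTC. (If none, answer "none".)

12:00-14:00

Imani in UTC: 09:30-14:00, 15:00-16:00, 18:00-19:00 (add 7h to convert from UTC-7).
Wendy in UTC: 12:00-16:00 (add 3h to convert from UTC-3).
Rina in UTC: 12:00-16:00, 16:30-19:00 (subtract 4h to convert from UTC+4).
Ana in UTC: 10:30-14:30 (subtract 4h to convert from UTC+4).
Mei in UTC: 12:00-14:30, 17:00-18:30 (subtract 4h to convert from UTC+4).
Imani ∩ Wendy: 12:00-14:00, 15:00-16:00.
Imani ∩ Wendy ∩ Rina: 12:00-14:00, 15:00-16:00.
Imani ∩ Wendy ∩ Rina ∩ Ana: 12:00-14:00.
Imani ∩ Wendy ∩ Rina ∩ Ana ∩ Mei: 12:00-14:00.
Those are the intersection windows.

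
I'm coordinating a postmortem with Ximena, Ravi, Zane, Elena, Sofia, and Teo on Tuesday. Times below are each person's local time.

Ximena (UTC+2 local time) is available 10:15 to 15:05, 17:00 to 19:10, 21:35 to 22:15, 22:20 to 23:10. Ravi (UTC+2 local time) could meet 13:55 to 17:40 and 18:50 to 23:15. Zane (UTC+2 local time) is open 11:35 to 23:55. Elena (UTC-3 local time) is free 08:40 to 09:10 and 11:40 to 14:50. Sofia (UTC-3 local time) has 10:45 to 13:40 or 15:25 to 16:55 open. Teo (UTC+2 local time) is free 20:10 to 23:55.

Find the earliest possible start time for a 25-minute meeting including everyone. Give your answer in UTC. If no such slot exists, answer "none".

Ximena in UTC: 08:15-13:05, 15:00-17:10, 19:35-20:15, 20:20-21:10 (subtract 2h to convert from UTC+2).
Ravi in UTC: 11:55-15:40, 16:50-21:15 (subtract 2h to convert from UTC+2).
Zane in UTC: 09:35-21:55 (subtract 2h to convert from UTC+2).
Elena in UTC: 11:40-12:10, 14:40-17:50 (add 3h to convert from UTC-3).
Sofia in UTC: 13:45-16:40, 18:25-19:55 (add 3h to convert from UTC-3).
Teo in UTC: 18:10-21:55 (subtract 2h to convert from UTC+2).
Ximena ∩ Ravi: 11:55-13:05, 15:00-15:40, 16:50-17:10, 19:35-20:15, 20:20-21:10.
Ximena ∩ Ravi ∩ Zane: 11:55-13:05, 15:00-15:40, 16:50-17:10, 19:35-20:15, 20:20-21:10.
Ximena ∩ Ravi ∩ Zane ∩ Elena: 11:55-12:10, 15:00-15:40, 16:50-17:10.
Ximena ∩ Ravi ∩ Zane ∩ Elena ∩ Sofia: 15:00-15:40.
Ximena ∩ Ravi ∩ Zane ∩ Elena ∩ Sofia ∩ Teo: ∅.
There is no time when everyone is free.
No common window is at least 25 minutes long.

none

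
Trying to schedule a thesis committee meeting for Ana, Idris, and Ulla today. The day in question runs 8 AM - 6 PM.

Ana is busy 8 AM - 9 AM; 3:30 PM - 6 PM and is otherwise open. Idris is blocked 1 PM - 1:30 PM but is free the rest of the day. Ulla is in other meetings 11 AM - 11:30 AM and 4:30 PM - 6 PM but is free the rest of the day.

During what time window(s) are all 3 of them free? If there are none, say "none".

Ana free: 09:00-15:30 (invert busy blocks within the working day).
Idris free: 08:00-13:00, 13:30-18:00 (invert busy blocks within the working day).
Ulla free: 08:00-11:00, 11:30-16:30 (invert busy blocks within the working day).
Ana ∩ Idris: 09:00-13:00, 13:30-15:30.
Ana ∩ Idris ∩ Ulla: 09:00-11:00, 11:30-13:00, 13:30-15:30.

09:00-11:00, 11:30-13:00, 13:30-15:30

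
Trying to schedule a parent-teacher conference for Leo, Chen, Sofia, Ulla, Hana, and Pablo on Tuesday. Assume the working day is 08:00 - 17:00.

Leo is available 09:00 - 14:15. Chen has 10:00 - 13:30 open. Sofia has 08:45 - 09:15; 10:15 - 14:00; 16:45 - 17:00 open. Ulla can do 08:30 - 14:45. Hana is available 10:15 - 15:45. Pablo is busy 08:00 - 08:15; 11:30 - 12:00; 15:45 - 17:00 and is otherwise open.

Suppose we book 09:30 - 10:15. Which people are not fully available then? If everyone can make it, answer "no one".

Chen, Hana, Sofia

Leo free: 09:00-14:15.
Chen free: 10:00-13:30.
Sofia free: 08:45-09:15, 10:15-14:00, 16:45-17:00.
Ulla free: 08:30-14:45.
Hana free: 10:15-15:45.
Pablo free: 08:15-11:30, 12:00-15:45 (invert busy blocks within the working day).
Leo: free for 09:30-10:15. Chen: not fully free for 09:30-10:15. Sofia: not fully free for 09:30-10:15. Ulla: free for 09:30-10:15. Hana: not fully free for 09:30-10:15. Pablo: free for 09:30-10:15.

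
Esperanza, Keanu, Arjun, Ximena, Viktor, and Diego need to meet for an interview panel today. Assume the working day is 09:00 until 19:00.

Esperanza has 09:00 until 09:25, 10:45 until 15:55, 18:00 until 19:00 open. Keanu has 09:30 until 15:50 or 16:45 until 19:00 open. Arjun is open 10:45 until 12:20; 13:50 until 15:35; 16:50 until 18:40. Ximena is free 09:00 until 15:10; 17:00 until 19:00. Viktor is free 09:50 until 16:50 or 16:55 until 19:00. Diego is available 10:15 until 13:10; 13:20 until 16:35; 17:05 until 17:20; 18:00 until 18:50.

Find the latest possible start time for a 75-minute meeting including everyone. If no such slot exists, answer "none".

Esperanza ∩ Keanu: 10:45-15:50, 18:00-19:00.
Esperanza ∩ Keanu ∩ Arjun: 10:45-12:20, 13:50-15:35, 18:00-18:40.
Esperanza ∩ Keanu ∩ Arjun ∩ Ximena: 10:45-12:20, 13:50-15:10, 18:00-18:40.
Esperanza ∩ Keanu ∩ Arjun ∩ Ximena ∩ Viktor: 10:45-12:20, 13:50-15:10, 18:00-18:40.
Esperanza ∩ Keanu ∩ Arjun ∩ Ximena ∩ Viktor ∩ Diego: 10:45-12:20, 13:50-15:10, 18:00-18:40.
The last common window of at least 75 minutes is 13:50-15:10; a 75-minute meeting can start as late as 13:55 and still end by 15:10.

13:55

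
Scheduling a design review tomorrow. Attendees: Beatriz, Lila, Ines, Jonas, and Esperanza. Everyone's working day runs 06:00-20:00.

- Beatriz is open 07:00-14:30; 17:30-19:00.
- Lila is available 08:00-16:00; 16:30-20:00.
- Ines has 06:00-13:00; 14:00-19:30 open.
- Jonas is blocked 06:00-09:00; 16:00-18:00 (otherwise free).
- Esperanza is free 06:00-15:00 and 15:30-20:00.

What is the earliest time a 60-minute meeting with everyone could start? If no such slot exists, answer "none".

09:00

Beatriz free: 07:00-14:30, 17:30-19:00.
Lila free: 08:00-16:00, 16:30-20:00.
Ines free: 06:00-13:00, 14:00-19:30.
Jonas free: 09:00-16:00, 18:00-20:00 (invert busy blocks within the working day).
Esperanza free: 06:00-15:00, 15:30-20:00.
Beatriz ∩ Lila: 08:00-14:30, 17:30-19:00.
Beatriz ∩ Lila ∩ Ines: 08:00-13:00, 14:00-14:30, 17:30-19:00.
Beatriz ∩ Lila ∩ Ines ∩ Jonas: 09:00-13:00, 14:00-14:30, 18:00-19:00.
Beatriz ∩ Lila ∩ Ines ∩ Jonas ∩ Esperanza: 09:00-13:00, 14:00-14:30, 18:00-19:00.
Those are the intersection windows.
The first common window of at least 60 minutes is 09:00-13:00, so the earliest start is 09:00.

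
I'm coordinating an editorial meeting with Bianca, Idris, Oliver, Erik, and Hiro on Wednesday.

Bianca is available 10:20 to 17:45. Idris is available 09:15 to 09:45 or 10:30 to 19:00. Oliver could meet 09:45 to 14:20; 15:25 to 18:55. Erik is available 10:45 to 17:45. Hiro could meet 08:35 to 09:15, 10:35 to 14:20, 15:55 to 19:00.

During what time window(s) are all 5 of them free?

10:45-14:20, 15:55-17:45

Bianca ∩ Idris: 10:30-17:45.
Bianca ∩ Idris ∩ Oliver: 10:30-14:20, 15:25-17:45.
Bianca ∩ Idris ∩ Oliver ∩ Erik: 10:45-14:20, 15:25-17:45.
Bianca ∩ Idris ∩ Oliver ∩ Erik ∩ Hiro: 10:45-14:20, 15:55-17:45.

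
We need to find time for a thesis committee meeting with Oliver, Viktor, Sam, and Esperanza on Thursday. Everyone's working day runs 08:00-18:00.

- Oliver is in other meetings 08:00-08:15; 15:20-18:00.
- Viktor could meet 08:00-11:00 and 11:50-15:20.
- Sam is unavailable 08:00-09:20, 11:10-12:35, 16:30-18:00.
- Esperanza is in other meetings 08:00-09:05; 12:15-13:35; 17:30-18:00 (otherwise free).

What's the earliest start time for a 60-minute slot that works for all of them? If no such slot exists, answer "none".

Oliver free: 08:15-15:20 (invert busy blocks within the working day).
Viktor free: 08:00-11:00, 11:50-15:20.
Sam free: 09:20-11:10, 12:35-16:30 (invert busy blocks within the working day).
Esperanza free: 09:05-12:15, 13:35-17:30 (invert busy blocks within the working day).
Oliver ∩ Viktor: 08:15-11:00, 11:50-15:20.
Oliver ∩ Viktor ∩ Sam: 09:20-11:00, 12:35-15:20.
Oliver ∩ Viktor ∩ Sam ∩ Esperanza: 09:20-11:00, 13:35-15:20.
The first common window of at least 60 minutes is 09:20-11:00, so the earliest start is 09:20.

09:20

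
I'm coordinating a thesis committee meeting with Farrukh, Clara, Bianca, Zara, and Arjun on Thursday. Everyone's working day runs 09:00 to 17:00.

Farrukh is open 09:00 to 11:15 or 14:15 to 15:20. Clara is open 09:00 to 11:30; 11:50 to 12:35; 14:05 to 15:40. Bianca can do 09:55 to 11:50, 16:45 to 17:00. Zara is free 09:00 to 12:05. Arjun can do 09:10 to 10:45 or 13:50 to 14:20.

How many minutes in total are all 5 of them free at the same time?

Farrukh ∩ Clara: 09:00-11:15, 14:15-15:20.
Farrukh ∩ Clara ∩ Bianca: 09:55-11:15.
Farrukh ∩ Clara ∩ Bianca ∩ Zara: 09:55-11:15.
Farrukh ∩ Clara ∩ Bianca ∩ Zara ∩ Arjun: 09:55-10:45.
That's a single block of 50 minutes.

50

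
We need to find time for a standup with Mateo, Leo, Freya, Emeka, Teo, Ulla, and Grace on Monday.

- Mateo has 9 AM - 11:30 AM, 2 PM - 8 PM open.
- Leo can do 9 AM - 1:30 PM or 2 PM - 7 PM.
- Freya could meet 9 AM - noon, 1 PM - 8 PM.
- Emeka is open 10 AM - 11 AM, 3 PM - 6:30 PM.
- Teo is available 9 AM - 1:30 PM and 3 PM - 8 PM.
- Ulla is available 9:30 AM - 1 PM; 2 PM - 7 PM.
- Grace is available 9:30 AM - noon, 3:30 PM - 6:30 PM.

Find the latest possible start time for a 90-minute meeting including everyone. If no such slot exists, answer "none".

17:00

Mateo ∩ Leo: 09:00-11:30, 14:00-19:00.
Mateo ∩ Leo ∩ Freya: 09:00-11:30, 14:00-19:00.
Mateo ∩ Leo ∩ Freya ∩ Emeka: 10:00-11:00, 15:00-18:30.
Mateo ∩ Leo ∩ Freya ∩ Emeka ∩ Teo: 10:00-11:00, 15:00-18:30.
Mateo ∩ Leo ∩ Freya ∩ Emeka ∩ Teo ∩ Ulla: 10:00-11:00, 15:00-18:30.
Mateo ∩ Leo ∩ Freya ∩ Emeka ∩ Teo ∩ Ulla ∩ Grace: 10:00-11:00, 15:30-18:30.
The last common window of at least 90 minutes is 15:30-18:30; a 90-minute meeting can start as late as 17:00 and still end by 18:30.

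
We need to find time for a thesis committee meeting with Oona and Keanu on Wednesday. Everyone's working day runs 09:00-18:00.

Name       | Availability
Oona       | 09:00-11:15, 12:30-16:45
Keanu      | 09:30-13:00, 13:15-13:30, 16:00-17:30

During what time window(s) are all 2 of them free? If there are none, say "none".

09:30-11:15, 12:30-13:00, 13:15-13:30, 16:00-16:45

Oona ∩ Keanu: 09:30-11:15, 12:30-13:00, 13:15-13:30, 16:00-16:45.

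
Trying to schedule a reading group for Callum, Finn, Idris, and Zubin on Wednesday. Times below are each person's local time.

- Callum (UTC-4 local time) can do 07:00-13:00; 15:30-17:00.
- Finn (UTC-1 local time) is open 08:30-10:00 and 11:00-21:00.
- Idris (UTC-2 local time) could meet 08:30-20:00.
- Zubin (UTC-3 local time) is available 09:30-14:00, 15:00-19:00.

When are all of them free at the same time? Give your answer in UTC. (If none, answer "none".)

Callum in UTC: 11:00-17:00, 19:30-21:00 (add 4h to convert from UTC-4).
Finn in UTC: 09:30-11:00, 12:00-22:00 (add 1h to convert from UTC-1).
Idris in UTC: 10:30-22:00 (add 2h to convert from UTC-2).
Zubin in UTC: 12:30-17:00, 18:00-22:00 (add 3h to convert from UTC-3).
Callum ∩ Finn: 12:00-17:00, 19:30-21:00.
Callum ∩ Finn ∩ Idris: 12:00-17:00, 19:30-21:00.
Callum ∩ Finn ∩ Idris ∩ Zubin: 12:30-17:00, 19:30-21:00.

12:30-17:00, 19:30-21:00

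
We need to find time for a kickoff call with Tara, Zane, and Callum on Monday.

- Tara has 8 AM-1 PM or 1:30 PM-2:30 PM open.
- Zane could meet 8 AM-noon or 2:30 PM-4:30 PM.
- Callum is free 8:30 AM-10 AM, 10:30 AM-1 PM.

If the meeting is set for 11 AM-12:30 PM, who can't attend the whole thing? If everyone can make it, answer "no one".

Zane

Tara: free for 11:00-12:30. Zane: not fully free for 11:00-12:30. Callum: free for 11:00-12:30.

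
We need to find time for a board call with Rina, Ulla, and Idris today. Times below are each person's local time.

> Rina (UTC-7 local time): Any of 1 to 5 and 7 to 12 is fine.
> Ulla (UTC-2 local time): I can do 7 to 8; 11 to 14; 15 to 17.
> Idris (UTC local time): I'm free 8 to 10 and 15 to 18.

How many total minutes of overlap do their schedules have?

180

Rina in UTC: 08:00-12:00, 14:00-19:00 (add 7h to convert from UTC-7).
Ulla in UTC: 09:00-10:00, 13:00-16:00, 17:00-19:00 (add 2h to convert from UTC-2).
Idris in UTC: 08:00-10:00, 15:00-18:00.
Rina ∩ Ulla: 09:00-10:00, 14:00-16:00, 17:00-19:00.
Rina ∩ Ulla ∩ Idris: 09:00-10:00, 15:00-16:00, 17:00-18:00.
Those are the intersection windows.
Summing the common windows: 60 + 60 + 60 = 180 minutes.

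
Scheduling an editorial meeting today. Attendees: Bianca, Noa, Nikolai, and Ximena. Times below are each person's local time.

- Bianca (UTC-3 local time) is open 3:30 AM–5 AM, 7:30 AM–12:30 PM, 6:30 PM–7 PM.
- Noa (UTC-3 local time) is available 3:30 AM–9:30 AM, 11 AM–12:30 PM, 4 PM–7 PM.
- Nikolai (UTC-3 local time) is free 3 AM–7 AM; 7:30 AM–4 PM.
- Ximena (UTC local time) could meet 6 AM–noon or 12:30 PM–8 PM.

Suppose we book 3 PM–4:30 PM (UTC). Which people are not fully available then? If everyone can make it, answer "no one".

Bianca in UTC: 06:30-08:00, 10:30-15:30, 21:30-22:00 (add 3h to convert from UTC-3).
Noa in UTC: 06:30-12:30, 14:00-15:30, 19:00-22:00 (add 3h to convert from UTC-3).
Nikolai in UTC: 06:00-10:00, 10:30-19:00 (add 3h to convert from UTC-3).
Ximena in UTC: 06:00-12:00, 12:30-20:00.
Bianca: not fully free for 15:00-16:30. Noa: not fully free for 15:00-16:30. Nikolai: free for 15:00-16:30. Ximena: free for 15:00-16:30.

Bianca, Noa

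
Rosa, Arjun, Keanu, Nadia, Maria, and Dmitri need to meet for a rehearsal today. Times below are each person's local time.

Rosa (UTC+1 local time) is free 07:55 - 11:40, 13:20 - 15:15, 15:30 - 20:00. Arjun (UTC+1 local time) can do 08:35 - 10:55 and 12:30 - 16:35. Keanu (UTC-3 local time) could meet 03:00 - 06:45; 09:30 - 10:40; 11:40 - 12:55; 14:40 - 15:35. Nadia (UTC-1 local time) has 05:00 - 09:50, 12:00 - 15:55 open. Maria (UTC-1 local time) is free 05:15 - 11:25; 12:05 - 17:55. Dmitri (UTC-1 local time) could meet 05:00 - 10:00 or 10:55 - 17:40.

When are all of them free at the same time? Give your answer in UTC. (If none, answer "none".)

07:35-09:45, 13:05-13:40, 14:40-15:35

Rosa in UTC: 06:55-10:40, 12:20-14:15, 14:30-19:00 (subtract 1h to convert from UTC+1).
Arjun in UTC: 07:35-09:55, 11:30-15:35 (subtract 1h to convert from UTC+1).
Keanu in UTC: 06:00-09:45, 12:30-13:40, 14:40-15:55, 17:40-18:35 (add 3h to convert from UTC-3).
Nadia in UTC: 06:00-10:50, 13:00-16:55 (add 1h to convert from UTC-1).
Maria in UTC: 06:15-12:25, 13:05-18:55 (add 1h to convert from UTC-1).
Dmitri in UTC: 06:00-11:00, 11:55-18:40 (add 1h to convert from UTC-1).
Rosa ∩ Arjun: 07:35-09:55, 12:20-14:15, 14:30-15:35.
Rosa ∩ Arjun ∩ Keanu: 07:35-09:45, 12:30-13:40, 14:40-15:35.
Rosa ∩ Arjun ∩ Keanu ∩ Nadia: 07:35-09:45, 13:00-13:40, 14:40-15:35.
Rosa ∩ Arjun ∩ Keanu ∩ Nadia ∩ Maria: 07:35-09:45, 13:05-13:40, 14:40-15:35.
Rosa ∩ Arjun ∩ Keanu ∩ Nadia ∩ Maria ∩ Dmitri: 07:35-09:45, 13:05-13:40, 14:40-15:35.
Those are the intersection windows.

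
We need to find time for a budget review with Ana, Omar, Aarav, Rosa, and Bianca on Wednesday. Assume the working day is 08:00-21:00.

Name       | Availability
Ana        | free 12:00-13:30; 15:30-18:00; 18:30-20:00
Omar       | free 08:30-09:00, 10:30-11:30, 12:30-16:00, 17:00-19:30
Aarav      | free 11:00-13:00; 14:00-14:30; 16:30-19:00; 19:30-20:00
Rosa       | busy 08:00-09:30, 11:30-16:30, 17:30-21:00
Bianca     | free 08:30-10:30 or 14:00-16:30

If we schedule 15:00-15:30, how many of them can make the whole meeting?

Ana free: 12:00-13:30, 15:30-18:00, 18:30-20:00.
Omar free: 08:30-09:00, 10:30-11:30, 12:30-16:00, 17:00-19:30.
Aarav free: 11:00-13:00, 14:00-14:30, 16:30-19:00, 19:30-20:00.
Rosa free: 09:30-11:30, 16:30-17:30 (invert busy blocks within the working day).
Bianca free: 08:30-10:30, 14:00-16:30.
Omar and Bianca can make the full 15:00-15:30 slot — that's 2.

2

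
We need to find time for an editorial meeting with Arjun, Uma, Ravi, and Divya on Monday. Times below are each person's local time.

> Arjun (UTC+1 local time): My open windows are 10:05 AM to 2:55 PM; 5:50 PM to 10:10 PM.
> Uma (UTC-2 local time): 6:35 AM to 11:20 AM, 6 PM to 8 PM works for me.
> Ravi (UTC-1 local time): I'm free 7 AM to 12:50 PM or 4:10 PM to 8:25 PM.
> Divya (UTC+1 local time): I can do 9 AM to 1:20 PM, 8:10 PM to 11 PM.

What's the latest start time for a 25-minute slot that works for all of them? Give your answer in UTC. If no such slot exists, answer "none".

Arjun in UTC: 09:05-13:55, 16:50-21:10 (subtract 1h to convert from UTC+1).
Uma in UTC: 08:35-13:20, 20:00-22:00 (add 2h to convert from UTC-2).
Ravi in UTC: 08:00-13:50, 17:10-21:25 (add 1h to convert from UTC-1).
Divya in UTC: 08:00-12:20, 19:10-22:00 (subtract 1h to convert from UTC+1).
Arjun ∩ Uma: 09:05-13:20, 20:00-21:10.
Arjun ∩ Uma ∩ Ravi: 09:05-13:20, 20:00-21:10.
Arjun ∩ Uma ∩ Ravi ∩ Divya: 09:05-12:20, 20:00-21:10.
The last common window of at least 25 minutes is 20:00-21:10; a 25-minute meeting can start as late as 20:45 and still end by 21:10.

20:45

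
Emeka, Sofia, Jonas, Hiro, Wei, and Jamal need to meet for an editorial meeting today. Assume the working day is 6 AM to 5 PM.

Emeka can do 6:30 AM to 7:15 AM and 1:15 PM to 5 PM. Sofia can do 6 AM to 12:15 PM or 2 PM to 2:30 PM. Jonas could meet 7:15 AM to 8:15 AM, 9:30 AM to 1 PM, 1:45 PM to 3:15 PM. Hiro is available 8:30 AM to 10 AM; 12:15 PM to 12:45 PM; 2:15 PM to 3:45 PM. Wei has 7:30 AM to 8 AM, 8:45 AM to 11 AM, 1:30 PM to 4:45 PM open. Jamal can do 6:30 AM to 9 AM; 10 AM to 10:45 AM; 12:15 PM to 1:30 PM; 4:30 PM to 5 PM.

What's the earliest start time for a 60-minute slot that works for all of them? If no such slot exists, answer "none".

Emeka ∩ Sofia: 06:30-07:15, 14:00-14:30.
Emeka ∩ Sofia ∩ Jonas: 14:00-14:30.
Emeka ∩ Sofia ∩ Jonas ∩ Hiro: 14:15-14:30.
Emeka ∩ Sofia ∩ Jonas ∩ Hiro ∩ Wei: 14:15-14:30.
Emeka ∩ Sofia ∩ Jonas ∩ Hiro ∩ Wei ∩ Jamal: ∅.
There is no time when everyone is free.
No common window is at least 60 minutes long.

none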